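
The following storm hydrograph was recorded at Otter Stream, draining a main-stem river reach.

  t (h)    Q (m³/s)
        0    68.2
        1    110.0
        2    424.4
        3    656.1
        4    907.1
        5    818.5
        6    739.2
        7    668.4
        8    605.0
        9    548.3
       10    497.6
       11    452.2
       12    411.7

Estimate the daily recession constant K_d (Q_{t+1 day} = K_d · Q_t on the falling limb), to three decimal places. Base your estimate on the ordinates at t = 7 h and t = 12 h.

Between t = 7 h and t = 12 h the flow falls from 668.4 to 411.7 m³/s over 5×1 h = 5 h.
Per-interval ratio K = (411.7/668.4)^(1/5) = 0.9076; K_d = K^(24/1) = 0.098.

K_d ≈ 0.098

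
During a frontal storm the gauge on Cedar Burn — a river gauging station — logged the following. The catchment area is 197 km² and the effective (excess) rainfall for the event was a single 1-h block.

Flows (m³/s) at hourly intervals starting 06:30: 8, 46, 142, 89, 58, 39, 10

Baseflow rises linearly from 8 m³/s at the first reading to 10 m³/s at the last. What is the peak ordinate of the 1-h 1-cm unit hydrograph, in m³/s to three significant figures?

U_p ≈ 222 m³/s

Direct runoff: 0.00, 37.67, 133.33, 80.00, 48.67, 29.33, 0.00 m³/s; ΣQ_DR = 329.0 m³/s, peak = 133.33 m³/s.
Runoff depth d = ΣQ_DR·Δt / A = 329.0 × 3600 / (197 km²) = 6.012 mm.
The 1-cm UH is the DRH scaled by (10 mm)/d, so U_p = 133.33 × 10/6.012 = 222 m³/s.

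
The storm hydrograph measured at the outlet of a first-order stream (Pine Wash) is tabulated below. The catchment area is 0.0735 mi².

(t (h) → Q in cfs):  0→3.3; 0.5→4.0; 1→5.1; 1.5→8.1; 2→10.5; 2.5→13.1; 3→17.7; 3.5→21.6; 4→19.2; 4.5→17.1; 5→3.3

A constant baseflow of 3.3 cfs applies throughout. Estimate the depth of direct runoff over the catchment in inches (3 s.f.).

d ≈ 0.914 in

Direct runoff: 0.0, 0.7, 1.8, 4.8, 7.2, 9.8, 14.4, 18.3, 15.9, 13.8, 0.0 cfs; ΣQ_DR = 86.70 cfs.
V = ΣQ_DR · Δt = 86.70 × 1800 s = 1.561 × 10^5 ft³.
Over A = 0.0735 mi², depth = V / A = 0.914 in.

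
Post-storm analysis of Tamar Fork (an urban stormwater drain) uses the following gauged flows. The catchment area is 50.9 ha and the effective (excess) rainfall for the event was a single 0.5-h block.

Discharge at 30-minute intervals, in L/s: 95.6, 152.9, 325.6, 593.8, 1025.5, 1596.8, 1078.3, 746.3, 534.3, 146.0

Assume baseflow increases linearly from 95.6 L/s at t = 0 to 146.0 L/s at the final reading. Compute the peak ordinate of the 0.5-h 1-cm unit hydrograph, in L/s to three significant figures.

U_p ≈ 819 L/s

Direct runoff: 0.00, 51.70, 218.80, 481.40, 907.50, 1473.20, 949.10, 611.50, 393.90, 0.00 L/s; ΣQ_DR = 5087 L/s, peak = 1473.20 L/s.
Runoff depth d = ΣQ_DR·Δt / A = 5087 × 1800 / (50.9 ha) = 17.99 mm.
The 1-cm UH is the DRH scaled by (10 mm)/d, so U_p = 1473.20 × 10/17.99 = 819 L/s.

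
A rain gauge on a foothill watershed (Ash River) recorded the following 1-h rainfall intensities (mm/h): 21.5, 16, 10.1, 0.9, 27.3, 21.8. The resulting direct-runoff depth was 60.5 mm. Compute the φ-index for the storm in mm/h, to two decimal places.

Only the 5 blocks with intensity above φ contribute runoff: 21.5, 16, 10.1, 27.3, 21.8 mm/h.
Σ(I−φ)·Δt = d  ⇒  (21.5+16+10.1+27.3+21.8 − 5φ)·1 = 60.5
φ = (96.70 − 60.5/1) / 5 = 7.24 mm/h.

φ ≈ 7.24 mm/h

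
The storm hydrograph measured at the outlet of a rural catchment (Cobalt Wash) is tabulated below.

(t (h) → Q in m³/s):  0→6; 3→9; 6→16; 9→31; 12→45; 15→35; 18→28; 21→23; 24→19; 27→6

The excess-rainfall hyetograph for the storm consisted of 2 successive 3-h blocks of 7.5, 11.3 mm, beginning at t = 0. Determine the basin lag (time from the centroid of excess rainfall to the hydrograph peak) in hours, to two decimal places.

Centroid of excess rainfall: t_c = Σ P_i·t̄_i / ΣP_i = 3.3032 h (block centres at 1.5, 4.5 h).
Hydrograph peak occurs at t = 12 h, so basin lag t_L = 12 − 3.3032 = 8.70 h.

t_L ≈ 8.70 h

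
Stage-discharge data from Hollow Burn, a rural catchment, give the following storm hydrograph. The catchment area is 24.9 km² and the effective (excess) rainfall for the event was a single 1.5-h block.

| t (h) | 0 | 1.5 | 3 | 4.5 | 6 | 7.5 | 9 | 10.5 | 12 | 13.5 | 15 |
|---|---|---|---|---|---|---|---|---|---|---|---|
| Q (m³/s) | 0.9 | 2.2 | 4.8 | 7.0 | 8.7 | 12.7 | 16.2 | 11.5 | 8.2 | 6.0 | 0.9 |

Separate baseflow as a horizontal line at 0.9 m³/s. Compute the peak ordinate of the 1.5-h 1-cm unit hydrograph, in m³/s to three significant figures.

Direct runoff: 0.0, 1.3, 3.9, 6.1, 7.8, 11.8, 15.3, 10.6, 7.3, 5.1, 0.0 m³/s; ΣQ_DR = 69.20 m³/s, peak = 15.3 m³/s.
Runoff depth d = ΣQ_DR·Δt / A = 69.20 × 5400 / (24.9 km²) = 15.01 mm.
The 1-cm UH is the DRH scaled by (10 mm)/d, so U_p = 15.3 × 10/15.01 = 10.2 m³/s.

U_p ≈ 10.2 m³/s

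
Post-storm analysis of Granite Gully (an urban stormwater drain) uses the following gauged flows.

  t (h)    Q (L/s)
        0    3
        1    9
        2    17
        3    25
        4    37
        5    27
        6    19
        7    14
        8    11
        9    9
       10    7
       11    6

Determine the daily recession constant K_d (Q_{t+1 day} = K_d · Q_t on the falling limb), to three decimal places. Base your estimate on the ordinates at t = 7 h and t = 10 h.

Between t = 7 h and t = 10 h the flow falls from 14 to 7 L/s over 3×1 h = 3 h.
Per-interval ratio K = (7/14)^(1/3) = 0.7937; K_d = K^(24/1) = 0.004.

K_d ≈ 0.004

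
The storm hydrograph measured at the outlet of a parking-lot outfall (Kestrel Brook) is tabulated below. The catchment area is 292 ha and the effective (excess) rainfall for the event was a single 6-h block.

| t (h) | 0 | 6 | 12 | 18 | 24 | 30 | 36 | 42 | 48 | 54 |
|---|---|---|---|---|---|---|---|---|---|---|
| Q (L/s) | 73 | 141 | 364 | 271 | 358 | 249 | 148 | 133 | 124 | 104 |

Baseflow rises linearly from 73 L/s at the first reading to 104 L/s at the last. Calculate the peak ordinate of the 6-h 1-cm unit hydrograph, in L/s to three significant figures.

U_p ≈ 356 L/s

Direct runoff: 0.00, 64.56, 284.11, 187.67, 271.22, 158.78, 54.33, 35.89, 23.44, 0.00 L/s; ΣQ_DR = 1080 L/s, peak = 284.11 L/s.
Runoff depth d = ΣQ_DR·Δt / A = 1080 × 21600 / (292 ha) = 7.989 mm.
The 1-cm UH is the DRH scaled by (10 mm)/d, so U_p = 284.11 × 10/7.989 = 356 L/s.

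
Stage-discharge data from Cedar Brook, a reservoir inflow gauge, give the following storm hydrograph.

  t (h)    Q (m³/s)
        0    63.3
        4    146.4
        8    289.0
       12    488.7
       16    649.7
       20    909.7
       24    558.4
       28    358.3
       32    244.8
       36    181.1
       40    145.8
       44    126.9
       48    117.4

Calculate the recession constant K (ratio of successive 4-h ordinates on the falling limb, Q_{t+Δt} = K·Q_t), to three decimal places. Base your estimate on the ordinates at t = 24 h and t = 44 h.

Using the recession-limb readings at t = 24 h and t = 44 h: Q falls from 558.4 to 126.9 m³/s over 5 intervals.
K = (Q₂/Q₁)^(1/5) = (126.9/558.4)^(1/5) = 0.744.

K ≈ 0.744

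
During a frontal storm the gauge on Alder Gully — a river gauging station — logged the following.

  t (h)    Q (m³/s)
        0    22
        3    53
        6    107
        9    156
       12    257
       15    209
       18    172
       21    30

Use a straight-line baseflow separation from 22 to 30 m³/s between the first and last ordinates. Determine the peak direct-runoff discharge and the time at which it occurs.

Subtracting baseflow gives direct-runoff ordinates: 0.00, 29.86, 82.71, 130.57, 230.43, 181.29, 143.14, 0.00 m³/s.
The maximum is 230.43 m³/s, occurring at the reading for t = 12 h.

Q_p = 230.43 m³/s at t = 12 h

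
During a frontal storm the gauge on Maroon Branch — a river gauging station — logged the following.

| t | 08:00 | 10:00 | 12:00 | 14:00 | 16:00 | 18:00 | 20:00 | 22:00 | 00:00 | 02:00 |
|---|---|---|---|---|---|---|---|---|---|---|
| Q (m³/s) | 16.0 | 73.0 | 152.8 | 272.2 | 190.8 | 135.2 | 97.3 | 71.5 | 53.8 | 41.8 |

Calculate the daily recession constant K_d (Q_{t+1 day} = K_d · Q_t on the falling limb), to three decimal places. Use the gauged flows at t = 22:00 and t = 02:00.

Between t = 22:00 and t = 02:00 the flow falls from 71.5 to 41.8 m³/s over 2×2 h = 4 h.
Per-interval ratio K = (41.8/71.5)^(1/2) = 0.7646; K_d = K^(24/2) = 0.040.

K_d ≈ 0.040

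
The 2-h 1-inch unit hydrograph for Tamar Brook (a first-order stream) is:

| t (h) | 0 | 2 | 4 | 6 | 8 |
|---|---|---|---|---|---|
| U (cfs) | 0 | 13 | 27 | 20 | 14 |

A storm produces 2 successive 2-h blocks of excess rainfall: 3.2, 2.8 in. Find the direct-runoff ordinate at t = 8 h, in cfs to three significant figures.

Q ≈ 101 cfs

By discrete convolution, Q_j = Σ (P_i / 1 in) · U_{j−i}.
At t = 8 h (j=4): Q = (3.2/1)·14 + (2.8/1)·20 = 101 cfs.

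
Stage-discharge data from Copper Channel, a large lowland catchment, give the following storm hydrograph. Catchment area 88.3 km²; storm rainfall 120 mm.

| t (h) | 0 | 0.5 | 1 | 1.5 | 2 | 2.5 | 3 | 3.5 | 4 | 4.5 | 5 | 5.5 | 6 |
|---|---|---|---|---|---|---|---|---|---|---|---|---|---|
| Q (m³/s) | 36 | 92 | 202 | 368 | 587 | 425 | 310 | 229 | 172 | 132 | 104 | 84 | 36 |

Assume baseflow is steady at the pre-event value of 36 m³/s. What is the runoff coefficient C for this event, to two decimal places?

C ≈ 0.39

ΣQ_DR = 2309 m³/s; V = ΣQ_DR·Δt = 4.156 × 10^6 m³.
Runoff depth d = V / A = 47.07 mm.
C = d / P = 47.07 / 120 = 0.39.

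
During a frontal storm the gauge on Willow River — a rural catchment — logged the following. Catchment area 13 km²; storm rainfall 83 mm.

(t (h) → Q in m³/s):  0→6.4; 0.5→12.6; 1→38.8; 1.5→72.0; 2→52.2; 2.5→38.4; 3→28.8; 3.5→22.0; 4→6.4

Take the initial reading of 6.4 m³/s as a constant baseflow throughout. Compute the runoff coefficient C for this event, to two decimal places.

ΣQ_DR = 220.0 m³/s; V = ΣQ_DR·Δt = 3.960 × 10^5 m³.
Runoff depth d = V / A = 30.46 mm.
C = d / P = 30.46 / 83 = 0.37.

C ≈ 0.37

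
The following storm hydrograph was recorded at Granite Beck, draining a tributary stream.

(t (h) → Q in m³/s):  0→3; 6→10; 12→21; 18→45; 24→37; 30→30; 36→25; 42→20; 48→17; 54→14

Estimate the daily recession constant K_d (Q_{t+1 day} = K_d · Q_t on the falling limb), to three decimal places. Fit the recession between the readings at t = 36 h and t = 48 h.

Between t = 36 h and t = 48 h the flow falls from 25 to 17 m³/s over 2×6 h = 12 h.
Per-interval ratio K = (17/25)^(1/2) = 0.8246; K_d = K^(24/6) = 0.462.

K_d ≈ 0.462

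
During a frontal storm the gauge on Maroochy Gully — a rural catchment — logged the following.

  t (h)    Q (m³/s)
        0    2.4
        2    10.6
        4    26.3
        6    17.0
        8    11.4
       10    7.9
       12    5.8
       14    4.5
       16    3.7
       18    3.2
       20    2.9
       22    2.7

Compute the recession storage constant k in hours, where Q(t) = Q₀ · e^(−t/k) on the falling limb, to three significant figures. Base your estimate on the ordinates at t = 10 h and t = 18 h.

On the falling limb, Q drops from 7.9 to 3.2 m³/s between t = 10 h and t = 18 h (Δt = 8 h).
k = −Δt / ln(Q₂/Q₁) = −8 / ln(3.2/7.9) = 8.85 h.

k ≈ 8.85 h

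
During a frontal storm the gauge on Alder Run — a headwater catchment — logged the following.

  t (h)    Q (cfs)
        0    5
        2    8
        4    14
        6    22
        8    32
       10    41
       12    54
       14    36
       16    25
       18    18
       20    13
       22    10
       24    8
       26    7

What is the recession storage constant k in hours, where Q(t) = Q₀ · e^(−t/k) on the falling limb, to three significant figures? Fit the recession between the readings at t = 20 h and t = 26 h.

On the falling limb, Q drops from 13 to 7 cfs between t = 20 h and t = 26 h (Δt = 6 h).
k = −Δt / ln(Q₂/Q₁) = −6 / ln(7/13) = 9.69 h.

k ≈ 9.69 h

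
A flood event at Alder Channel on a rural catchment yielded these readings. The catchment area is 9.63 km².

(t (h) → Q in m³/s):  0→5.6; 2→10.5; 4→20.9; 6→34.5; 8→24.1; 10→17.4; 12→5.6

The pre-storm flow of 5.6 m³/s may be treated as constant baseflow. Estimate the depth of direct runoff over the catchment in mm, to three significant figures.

Direct runoff: 0.0, 4.9, 15.3, 28.9, 18.5, 11.8, 0.0 m³/s; ΣQ_DR = 79.40 m³/s.
V = ΣQ_DR · Δt = 79.40 × 7200 s = 5.717 × 10^5 m³.
Over A = 9.63 km², depth = V / A = 59.4 mm.

d ≈ 59.4 mm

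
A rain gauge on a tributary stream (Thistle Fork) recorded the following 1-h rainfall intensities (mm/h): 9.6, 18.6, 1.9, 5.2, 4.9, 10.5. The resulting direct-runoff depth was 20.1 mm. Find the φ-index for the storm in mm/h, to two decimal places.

φ ≈ 6.20 mm/h

Only the 3 blocks with intensity above φ contribute runoff: 9.6, 18.6, 10.5 mm/h.
Σ(I−φ)·Δt = d  ⇒  (9.6+18.6+10.5 − 3φ)·1 = 20.1
φ = (38.70 − 20.1/1) / 3 = 6.20 mm/h.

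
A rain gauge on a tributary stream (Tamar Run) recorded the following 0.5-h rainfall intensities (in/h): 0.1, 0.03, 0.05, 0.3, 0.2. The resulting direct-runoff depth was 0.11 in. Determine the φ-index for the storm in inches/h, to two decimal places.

Only the 2 blocks with intensity above φ contribute runoff: 0.3, 0.2 in/h.
Σ(I−φ)·Δt = d  ⇒  (0.3+0.2 − 2φ)·0.5 = 0.11
φ = (0.5000 − 0.11/0.5) / 2 = 0.14 in/h.

φ ≈ 0.14 in/h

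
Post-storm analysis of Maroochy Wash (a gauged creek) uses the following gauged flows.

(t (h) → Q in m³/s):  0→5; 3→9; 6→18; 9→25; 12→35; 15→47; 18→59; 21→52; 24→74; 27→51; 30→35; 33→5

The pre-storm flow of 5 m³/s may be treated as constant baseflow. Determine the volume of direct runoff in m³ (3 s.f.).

Direct-runoff ordinates (Q − Q_b): 0.0, 4.0, 13.0, 20.0, 30.0, 42.0, 54.0, 47.0, 69.0, 46.0, 30.0, 0.0 m³/s.
ΣQ_DR = 355.0 m³/s.
With Δt = 3 h = 10800 s, V = ΣQ_DR · Δt = 355.0 × 10800 = 3.83 × 10^6 m³.

V ≈ 3.83 × 10^6 m³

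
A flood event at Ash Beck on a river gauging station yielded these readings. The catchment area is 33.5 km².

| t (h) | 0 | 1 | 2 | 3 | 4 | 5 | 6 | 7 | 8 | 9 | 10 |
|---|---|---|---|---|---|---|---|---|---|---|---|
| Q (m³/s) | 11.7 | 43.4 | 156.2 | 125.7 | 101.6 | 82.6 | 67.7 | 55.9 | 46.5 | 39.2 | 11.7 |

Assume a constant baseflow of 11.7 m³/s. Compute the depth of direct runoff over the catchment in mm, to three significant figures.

Direct runoff: 0.0, 31.7, 144.5, 114.0, 89.9, 70.9, 56.0, 44.2, 34.8, 27.5, 0.0 m³/s; ΣQ_DR = 613.5 m³/s.
V = ΣQ_DR · Δt = 613.5 × 3600 s = 2.209 × 10^6 m³.
Over A = 33.5 km², depth = V / A = 65.9 mm.

d ≈ 65.9 mm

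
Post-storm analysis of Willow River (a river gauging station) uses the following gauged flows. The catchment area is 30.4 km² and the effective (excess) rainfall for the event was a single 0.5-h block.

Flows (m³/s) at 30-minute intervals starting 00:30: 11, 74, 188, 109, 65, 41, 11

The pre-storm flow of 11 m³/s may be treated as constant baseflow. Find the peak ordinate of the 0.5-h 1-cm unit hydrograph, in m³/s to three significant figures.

U_p ≈ 70.8 m³/s

Direct runoff: 0.0, 63.0, 177.0, 98.0, 54.0, 30.0, 0.0 m³/s; ΣQ_DR = 422.0 m³/s, peak = 177.0 m³/s.
Runoff depth d = ΣQ_DR·Δt / A = 422.0 × 1800 / (30.4 km²) = 24.99 mm.
The 1-cm UH is the DRH scaled by (10 mm)/d, so U_p = 177.0 × 10/24.99 = 70.8 m³/s.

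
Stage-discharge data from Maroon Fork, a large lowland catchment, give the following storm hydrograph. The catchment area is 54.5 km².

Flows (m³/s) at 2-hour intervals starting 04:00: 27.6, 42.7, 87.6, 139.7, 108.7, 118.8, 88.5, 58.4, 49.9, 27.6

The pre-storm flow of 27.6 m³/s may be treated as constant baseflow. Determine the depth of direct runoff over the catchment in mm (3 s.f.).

Direct runoff: 0.0, 15.1, 60.0, 112.1, 81.1, 91.2, 60.9, 30.8, 22.3, 0.0 m³/s; ΣQ_DR = 473.5 m³/s.
V = ΣQ_DR · Δt = 473.5 × 7200 s = 3.409 × 10^6 m³.
Over A = 54.5 km², depth = V / A = 62.6 mm.

d ≈ 62.6 mm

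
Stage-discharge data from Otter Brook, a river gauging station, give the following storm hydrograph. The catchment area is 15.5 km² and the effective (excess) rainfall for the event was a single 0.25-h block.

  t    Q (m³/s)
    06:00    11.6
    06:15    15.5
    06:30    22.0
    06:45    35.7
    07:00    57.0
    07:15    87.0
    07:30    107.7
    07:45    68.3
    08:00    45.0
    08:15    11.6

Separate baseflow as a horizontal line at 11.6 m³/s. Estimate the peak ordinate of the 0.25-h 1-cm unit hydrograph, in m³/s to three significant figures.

U_p ≈ 47.9 m³/s

Direct runoff: 0.0, 3.9, 10.4, 24.1, 45.4, 75.4, 96.1, 56.7, 33.4, 0.0 m³/s; ΣQ_DR = 345.4 m³/s, peak = 96.1 m³/s.
Runoff depth d = ΣQ_DR·Δt / A = 345.4 × 900 / (15.5 km²) = 20.06 mm.
The 1-cm UH is the DRH scaled by (10 mm)/d, so U_p = 96.1 × 10/20.06 = 47.9 m³/s.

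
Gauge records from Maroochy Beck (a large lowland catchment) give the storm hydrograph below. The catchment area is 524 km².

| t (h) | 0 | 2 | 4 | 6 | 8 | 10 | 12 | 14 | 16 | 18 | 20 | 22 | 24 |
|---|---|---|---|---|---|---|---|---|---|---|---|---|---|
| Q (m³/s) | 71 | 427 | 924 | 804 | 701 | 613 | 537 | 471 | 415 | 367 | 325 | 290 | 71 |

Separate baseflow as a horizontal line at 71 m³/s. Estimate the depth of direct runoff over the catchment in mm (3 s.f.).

Direct runoff: 0.0, 356.0, 853.0, 733.0, 630.0, 542.0, 466.0, 400.0, 344.0, 296.0, 254.0, 219.0, 0.0 m³/s; ΣQ_DR = 5093 m³/s.
V = ΣQ_DR · Δt = 5093 × 7200 s = 3.667 × 10^7 m³.
Over A = 524 km², depth = V / A = 70.0 mm.

d ≈ 70.0 mm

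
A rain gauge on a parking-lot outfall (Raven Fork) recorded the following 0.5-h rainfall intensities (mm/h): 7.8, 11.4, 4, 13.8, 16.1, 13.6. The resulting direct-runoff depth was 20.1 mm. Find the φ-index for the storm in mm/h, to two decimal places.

Only the 5 blocks with intensity above φ contribute runoff: 7.8, 11.4, 13.8, 16.1, 13.6 mm/h.
Σ(I−φ)·Δt = d  ⇒  (7.8+11.4+13.8+16.1+13.6 − 5φ)·0.5 = 20.1
φ = (62.70 − 20.1/0.5) / 5 = 4.50 mm/h.

φ ≈ 4.50 mm/h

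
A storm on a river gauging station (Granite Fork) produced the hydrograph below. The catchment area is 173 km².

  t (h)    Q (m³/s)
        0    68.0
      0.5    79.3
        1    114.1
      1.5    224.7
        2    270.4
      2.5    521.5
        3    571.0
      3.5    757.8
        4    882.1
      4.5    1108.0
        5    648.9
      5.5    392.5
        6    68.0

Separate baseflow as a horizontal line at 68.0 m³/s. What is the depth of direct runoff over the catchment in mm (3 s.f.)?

d ≈ 50.2 mm

Direct runoff: 0.0, 11.3, 46.1, 156.7, 202.4, 453.5, 503.0, 689.8, 814.1, 1040.0, 580.9, 324.5, 0.0 m³/s; ΣQ_DR = 4822 m³/s.
V = ΣQ_DR · Δt = 4822 × 1800 s = 8.680 × 10^6 m³.
Over A = 173 km², depth = V / A = 50.2 mm.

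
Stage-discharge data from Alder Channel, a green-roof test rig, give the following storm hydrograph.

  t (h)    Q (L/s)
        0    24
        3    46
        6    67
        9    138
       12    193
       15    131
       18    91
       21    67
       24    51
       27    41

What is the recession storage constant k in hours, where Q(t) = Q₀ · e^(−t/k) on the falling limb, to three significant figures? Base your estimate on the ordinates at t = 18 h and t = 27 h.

On the falling limb, Q drops from 91 to 41 L/s between t = 18 h and t = 27 h (Δt = 9 h).
k = −Δt / ln(Q₂/Q₁) = −9 / ln(41/91) = 11.3 h.

k ≈ 11.3 h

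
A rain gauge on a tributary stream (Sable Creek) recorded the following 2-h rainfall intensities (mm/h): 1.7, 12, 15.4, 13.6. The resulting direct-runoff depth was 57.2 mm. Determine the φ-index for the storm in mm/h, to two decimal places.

φ ≈ 4.13 mm/h

Only the 3 blocks with intensity above φ contribute runoff: 12, 15.4, 13.6 mm/h.
Σ(I−φ)·Δt = d  ⇒  (12+15.4+13.6 − 3φ)·2 = 57.2
φ = (41.00 − 57.2/2) / 3 = 4.13 mm/h.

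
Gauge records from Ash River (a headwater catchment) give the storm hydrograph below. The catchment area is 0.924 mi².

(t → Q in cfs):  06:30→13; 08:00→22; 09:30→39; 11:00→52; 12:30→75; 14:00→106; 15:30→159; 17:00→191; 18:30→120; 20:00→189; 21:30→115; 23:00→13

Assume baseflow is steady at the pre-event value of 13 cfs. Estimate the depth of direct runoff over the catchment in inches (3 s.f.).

Direct runoff: 0.0, 9.0, 26.0, 39.0, 62.0, 93.0, 146.0, 178.0, 107.0, 176.0, 102.0, 0.0 cfs; ΣQ_DR = 938.0 cfs.
V = ΣQ_DR · Δt = 938.0 × 5400 s = 5.065 × 10^6 ft³.
Over A = 0.924 mi², depth = V / A = 2.36 in.

d ≈ 2.36 in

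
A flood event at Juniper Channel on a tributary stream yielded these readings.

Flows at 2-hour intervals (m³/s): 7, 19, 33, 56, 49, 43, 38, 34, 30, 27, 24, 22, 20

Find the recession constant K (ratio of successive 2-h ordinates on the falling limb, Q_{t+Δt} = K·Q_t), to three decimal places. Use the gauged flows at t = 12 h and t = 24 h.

K ≈ 0.899

Using the recession-limb readings at t = 12 h and t = 24 h: Q falls from 38 to 20 m³/s over 6 intervals.
K = (Q₂/Q₁)^(1/6) = (20/38)^(1/6) = 0.899.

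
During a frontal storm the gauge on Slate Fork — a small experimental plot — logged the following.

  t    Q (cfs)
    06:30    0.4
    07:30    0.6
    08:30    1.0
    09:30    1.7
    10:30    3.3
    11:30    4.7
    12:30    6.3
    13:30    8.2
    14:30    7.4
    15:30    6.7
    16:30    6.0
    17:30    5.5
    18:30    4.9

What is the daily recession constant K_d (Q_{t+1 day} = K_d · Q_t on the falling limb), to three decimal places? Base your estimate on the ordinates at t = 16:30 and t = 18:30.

K_d ≈ 0.088

Between t = 16:30 and t = 18:30 the flow falls from 6.0 to 4.9 cfs over 2×1 h = 2 h.
Per-interval ratio K = (4.9/6.0)^(1/2) = 0.9037; K_d = K^(24/1) = 0.088.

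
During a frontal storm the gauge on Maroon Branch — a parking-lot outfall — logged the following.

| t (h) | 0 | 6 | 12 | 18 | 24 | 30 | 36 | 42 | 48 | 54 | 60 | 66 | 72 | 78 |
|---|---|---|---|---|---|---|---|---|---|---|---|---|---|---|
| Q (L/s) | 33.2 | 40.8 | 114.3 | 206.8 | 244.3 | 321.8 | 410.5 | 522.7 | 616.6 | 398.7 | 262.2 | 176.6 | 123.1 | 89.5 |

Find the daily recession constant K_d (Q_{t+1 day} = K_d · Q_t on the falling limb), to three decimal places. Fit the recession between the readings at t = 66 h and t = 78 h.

Between t = 66 h and t = 78 h the flow falls from 176.6 to 89.5 L/s over 2×6 h = 12 h.
Per-interval ratio K = (89.5/176.6)^(1/2) = 0.7119; K_d = K^(24/6) = 0.257.

K_d ≈ 0.257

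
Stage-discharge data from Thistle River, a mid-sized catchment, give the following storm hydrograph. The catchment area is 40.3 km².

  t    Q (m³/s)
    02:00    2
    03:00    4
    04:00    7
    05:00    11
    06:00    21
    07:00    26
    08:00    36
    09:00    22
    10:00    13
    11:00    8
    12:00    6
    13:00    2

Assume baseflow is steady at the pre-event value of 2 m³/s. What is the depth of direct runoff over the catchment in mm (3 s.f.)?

Direct runoff: 0.0, 2.0, 5.0, 9.0, 19.0, 24.0, 34.0, 20.0, 11.0, 6.0, 4.0, 0.0 m³/s; ΣQ_DR = 134.0 m³/s.
V = ΣQ_DR · Δt = 134.0 × 3600 s = 4.824 × 10^5 m³.
Over A = 40.3 km², depth = V / A = 12.0 mm.

d ≈ 12.0 mm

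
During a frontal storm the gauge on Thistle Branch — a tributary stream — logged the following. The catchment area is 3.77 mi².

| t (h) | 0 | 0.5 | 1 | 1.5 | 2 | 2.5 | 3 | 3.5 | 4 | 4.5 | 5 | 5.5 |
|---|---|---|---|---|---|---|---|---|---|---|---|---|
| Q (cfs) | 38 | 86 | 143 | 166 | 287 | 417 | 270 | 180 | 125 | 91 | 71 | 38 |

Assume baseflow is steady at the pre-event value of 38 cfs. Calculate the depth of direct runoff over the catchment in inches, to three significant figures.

d ≈ 0.299 in

Direct runoff: 0.0, 48.0, 105.0, 128.0, 249.0, 379.0, 232.0, 142.0, 87.0, 53.0, 33.0, 0.0 cfs; ΣQ_DR = 1456 cfs.
V = ΣQ_DR · Δt = 1456 × 1800 s = 2.621 × 10^6 ft³.
Over A = 3.77 mi², depth = V / A = 0.299 in.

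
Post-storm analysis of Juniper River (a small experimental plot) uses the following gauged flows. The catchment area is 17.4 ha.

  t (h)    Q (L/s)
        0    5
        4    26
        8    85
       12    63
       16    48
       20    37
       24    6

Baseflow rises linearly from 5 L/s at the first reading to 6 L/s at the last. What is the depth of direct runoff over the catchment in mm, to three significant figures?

d ≈ 19.2 mm

Direct runoff: 0.00, 20.83, 79.67, 57.50, 42.33, 31.17, 0.00 L/s; ΣQ_DR = 231.5 L/s.
V = ΣQ_DR · Δt = 231.5 × 14400 s = 3.334 × 10^6 L.
Over A = 17.4 ha, depth = V / A = 19.2 mm.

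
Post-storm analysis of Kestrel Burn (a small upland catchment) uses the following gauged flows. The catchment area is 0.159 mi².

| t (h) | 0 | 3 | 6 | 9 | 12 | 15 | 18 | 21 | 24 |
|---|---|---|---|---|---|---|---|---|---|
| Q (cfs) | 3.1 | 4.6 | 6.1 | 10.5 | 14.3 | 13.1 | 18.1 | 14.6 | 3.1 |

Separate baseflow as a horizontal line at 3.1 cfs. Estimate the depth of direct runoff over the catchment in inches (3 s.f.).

d ≈ 1.74 in

Direct runoff: 0.0, 1.5, 3.0, 7.4, 11.2, 10.0, 15.0, 11.5, 0.0 cfs; ΣQ_DR = 59.60 cfs.
V = ΣQ_DR · Δt = 59.60 × 10800 s = 6.437 × 10^5 ft³.
Over A = 0.159 mi², depth = V / A = 1.74 in.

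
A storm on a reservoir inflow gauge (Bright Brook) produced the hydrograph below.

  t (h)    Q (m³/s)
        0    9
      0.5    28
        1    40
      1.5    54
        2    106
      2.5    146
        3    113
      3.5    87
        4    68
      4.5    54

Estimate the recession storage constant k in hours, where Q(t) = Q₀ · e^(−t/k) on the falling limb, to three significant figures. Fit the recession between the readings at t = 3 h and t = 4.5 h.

k ≈ 2.03 h

On the falling limb, Q drops from 113 to 54 m³/s between t = 3 h and t = 4.5 h (Δt = 1.5 h).
k = −Δt / ln(Q₂/Q₁) = −1.5 / ln(54/113) = 2.03 h.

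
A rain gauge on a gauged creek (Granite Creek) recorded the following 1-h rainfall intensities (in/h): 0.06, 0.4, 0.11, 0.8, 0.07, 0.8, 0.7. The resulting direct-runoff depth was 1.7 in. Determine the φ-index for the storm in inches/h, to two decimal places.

Only the 4 blocks with intensity above φ contribute runoff: 0.4, 0.8, 0.8, 0.7 in/h.
Σ(I−φ)·Δt = d  ⇒  (0.4+0.8+0.8+0.7 − 4φ)·1 = 1.7
φ = (2.700 − 1.7/1) / 4 = 0.25 in/h.

φ ≈ 0.25 in/h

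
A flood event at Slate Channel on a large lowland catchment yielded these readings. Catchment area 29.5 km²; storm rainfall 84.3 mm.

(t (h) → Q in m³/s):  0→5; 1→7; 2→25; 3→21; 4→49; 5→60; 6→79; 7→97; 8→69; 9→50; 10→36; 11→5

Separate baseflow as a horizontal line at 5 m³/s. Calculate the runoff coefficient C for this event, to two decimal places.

C ≈ 0.64

ΣQ_DR = 443.0 m³/s; V = ΣQ_DR·Δt = 1.595 × 10^6 m³.
Runoff depth d = V / A = 54.06 mm.
C = d / P = 54.06 / 84.3 = 0.64.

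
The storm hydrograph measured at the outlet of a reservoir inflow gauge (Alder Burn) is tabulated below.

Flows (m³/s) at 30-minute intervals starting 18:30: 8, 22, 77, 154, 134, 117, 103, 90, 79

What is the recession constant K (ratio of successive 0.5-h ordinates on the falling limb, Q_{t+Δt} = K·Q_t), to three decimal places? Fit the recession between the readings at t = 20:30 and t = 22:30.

Using the recession-limb readings at t = 20:30 and t = 22:30: Q falls from 134 to 79 m³/s over 4 intervals.
K = (Q₂/Q₁)^(1/4) = (79/134)^(1/4) = 0.876.

K ≈ 0.876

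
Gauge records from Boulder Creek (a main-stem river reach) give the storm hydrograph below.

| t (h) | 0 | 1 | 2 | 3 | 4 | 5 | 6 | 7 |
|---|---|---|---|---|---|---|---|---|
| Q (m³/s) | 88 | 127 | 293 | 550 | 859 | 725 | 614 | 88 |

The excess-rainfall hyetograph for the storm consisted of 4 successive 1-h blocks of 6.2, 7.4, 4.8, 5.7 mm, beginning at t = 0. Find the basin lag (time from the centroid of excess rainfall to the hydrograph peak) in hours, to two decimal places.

Centroid of excess rainfall: t_c = Σ P_i·t̄_i / ΣP_i = 1.9149 h (block centres at 0.5, 1.5, 2.5, 3.5 h).
Hydrograph peak occurs at t = 4 h, so basin lag t_L = 4 − 1.9149 = 2.09 h.

t_L ≈ 2.09 h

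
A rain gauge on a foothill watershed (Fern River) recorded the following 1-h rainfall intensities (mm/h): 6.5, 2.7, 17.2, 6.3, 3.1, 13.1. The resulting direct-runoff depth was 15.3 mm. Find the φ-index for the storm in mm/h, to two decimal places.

φ ≈ 7.50 mm/h

Only the 2 blocks with intensity above φ contribute runoff: 17.2, 13.1 mm/h.
Σ(I−φ)·Δt = d  ⇒  (17.2+13.1 − 2φ)·1 = 15.3
φ = (30.30 − 15.3/1) / 2 = 7.50 mm/h.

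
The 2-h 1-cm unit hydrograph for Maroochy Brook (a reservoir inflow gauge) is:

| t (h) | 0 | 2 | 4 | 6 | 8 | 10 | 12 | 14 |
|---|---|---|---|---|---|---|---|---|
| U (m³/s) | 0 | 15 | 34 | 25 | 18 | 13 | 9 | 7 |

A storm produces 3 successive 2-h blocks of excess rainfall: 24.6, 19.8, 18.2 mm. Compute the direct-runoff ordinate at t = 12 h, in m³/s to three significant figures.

Q ≈ 80.6 m³/s

By discrete convolution, Q_j = Σ (P_i / 10 mm) · U_{j−i}.
At t = 12 h (j=6): Q = (24.6/10)·9 + (19.8/10)·13 + (18.2/10)·18 = 80.6 m³/s.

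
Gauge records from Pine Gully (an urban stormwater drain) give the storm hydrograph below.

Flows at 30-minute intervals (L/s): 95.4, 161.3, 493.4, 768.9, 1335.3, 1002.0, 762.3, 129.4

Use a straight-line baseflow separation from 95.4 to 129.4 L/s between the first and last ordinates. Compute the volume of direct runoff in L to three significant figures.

V ≈ 6.93 × 10^6 L

Direct-runoff ordinates (Q − Q_b): 0.00, 61.04, 388.29, 658.93, 1220.47, 882.31, 637.76, 0.00 L/s.
ΣQ_DR = 3849 L/s.
With Δt = 0.5 h = 1800 s, V = ΣQ_DR · Δt = 3849 × 1800 = 6.93 × 10^6 L.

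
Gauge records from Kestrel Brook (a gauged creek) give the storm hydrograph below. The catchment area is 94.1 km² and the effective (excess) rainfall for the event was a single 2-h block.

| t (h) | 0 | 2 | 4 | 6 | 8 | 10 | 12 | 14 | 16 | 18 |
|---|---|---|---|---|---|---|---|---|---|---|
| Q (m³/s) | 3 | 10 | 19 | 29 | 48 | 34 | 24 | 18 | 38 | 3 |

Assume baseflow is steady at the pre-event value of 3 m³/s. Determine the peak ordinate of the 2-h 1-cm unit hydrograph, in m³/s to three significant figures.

U_p ≈ 30.0 m³/s

Direct runoff: 0.0, 7.0, 16.0, 26.0, 45.0, 31.0, 21.0, 15.0, 35.0, 0.0 m³/s; ΣQ_DR = 196.0 m³/s, peak = 45.0 m³/s.
Runoff depth d = ΣQ_DR·Δt / A = 196.0 × 7200 / (94.1 km²) = 15.00 mm.
The 1-cm UH is the DRH scaled by (10 mm)/d, so U_p = 45.0 × 10/15.00 = 30.0 m³/s.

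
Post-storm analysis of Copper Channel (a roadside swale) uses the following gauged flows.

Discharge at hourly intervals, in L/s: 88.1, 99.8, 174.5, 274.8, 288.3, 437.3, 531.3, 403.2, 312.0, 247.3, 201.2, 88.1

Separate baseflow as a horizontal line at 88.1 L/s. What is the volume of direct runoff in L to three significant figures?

V ≈ 7.52 × 10^6 L

Direct-runoff ordinates (Q − Q_b): 0.0, 11.7, 86.4, 186.7, 200.2, 349.2, 443.2, 315.1, 223.9, 159.2, 113.1, 0.0 L/s.
ΣQ_DR = 2089 L/s.
With Δt = 1 h = 3600 s, V = ΣQ_DR · Δt = 2089 × 3600 = 7.52 × 10^6 L.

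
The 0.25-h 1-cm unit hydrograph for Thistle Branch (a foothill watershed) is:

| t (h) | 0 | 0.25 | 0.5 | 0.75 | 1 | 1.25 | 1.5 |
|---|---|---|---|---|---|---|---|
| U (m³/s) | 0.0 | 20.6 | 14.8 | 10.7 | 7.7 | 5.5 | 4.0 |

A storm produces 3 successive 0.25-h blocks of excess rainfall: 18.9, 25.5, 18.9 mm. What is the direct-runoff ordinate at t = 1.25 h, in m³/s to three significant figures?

Q ≈ 50.3 m³/s

By discrete convolution, Q_j = Σ (P_i / 10 mm) · U_{j−i}.
At t = 1.25 h (j=5): Q = (18.9/10)·5.5 + (25.5/10)·7.7 + (18.9/10)·10.7 = 50.3 m³/s.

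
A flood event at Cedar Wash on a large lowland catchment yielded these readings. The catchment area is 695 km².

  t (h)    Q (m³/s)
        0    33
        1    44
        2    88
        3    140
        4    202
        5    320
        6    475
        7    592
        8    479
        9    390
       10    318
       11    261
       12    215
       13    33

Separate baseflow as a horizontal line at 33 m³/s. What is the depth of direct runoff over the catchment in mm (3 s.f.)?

d ≈ 16.2 mm

Direct runoff: 0.0, 11.0, 55.0, 107.0, 169.0, 287.0, 442.0, 559.0, 446.0, 357.0, 285.0, 228.0, 182.0, 0.0 m³/s; ΣQ_DR = 3128 m³/s.
V = ΣQ_DR · Δt = 3128 × 3600 s = 1.126 × 10^7 m³.
Over A = 695 km², depth = V / A = 16.2 mm.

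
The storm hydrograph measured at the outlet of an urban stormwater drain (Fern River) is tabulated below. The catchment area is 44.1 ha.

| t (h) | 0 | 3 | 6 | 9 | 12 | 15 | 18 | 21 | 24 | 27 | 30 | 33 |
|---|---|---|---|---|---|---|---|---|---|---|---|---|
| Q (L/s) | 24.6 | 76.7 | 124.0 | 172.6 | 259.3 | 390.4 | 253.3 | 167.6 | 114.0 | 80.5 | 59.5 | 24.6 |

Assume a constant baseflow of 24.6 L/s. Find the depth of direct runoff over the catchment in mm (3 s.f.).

Direct runoff: 0.0, 52.1, 99.4, 148.0, 234.7, 365.8, 228.7, 143.0, 89.4, 55.9, 34.9, 0.0 L/s; ΣQ_DR = 1452 L/s.
V = ΣQ_DR · Δt = 1452 × 10800 s = 1.568 × 10^7 L.
Over A = 44.1 ha, depth = V / A = 35.6 mm.

d ≈ 35.6 mm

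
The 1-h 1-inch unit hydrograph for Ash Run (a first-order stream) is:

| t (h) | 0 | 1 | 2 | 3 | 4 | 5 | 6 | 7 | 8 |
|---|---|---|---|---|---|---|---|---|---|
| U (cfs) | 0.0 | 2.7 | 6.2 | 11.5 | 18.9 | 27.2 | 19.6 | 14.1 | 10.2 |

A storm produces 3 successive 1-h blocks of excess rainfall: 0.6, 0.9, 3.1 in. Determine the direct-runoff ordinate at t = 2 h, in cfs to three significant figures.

Q ≈ 6.15 cfs

By discrete convolution, Q_j = Σ (P_i / 1 in) · U_{j−i}.
At t = 2 h (j=2): Q = (0.6/1)·6.2 + (0.9/1)·2.7 + (3.1/1)·0.0 = 6.15 cfs.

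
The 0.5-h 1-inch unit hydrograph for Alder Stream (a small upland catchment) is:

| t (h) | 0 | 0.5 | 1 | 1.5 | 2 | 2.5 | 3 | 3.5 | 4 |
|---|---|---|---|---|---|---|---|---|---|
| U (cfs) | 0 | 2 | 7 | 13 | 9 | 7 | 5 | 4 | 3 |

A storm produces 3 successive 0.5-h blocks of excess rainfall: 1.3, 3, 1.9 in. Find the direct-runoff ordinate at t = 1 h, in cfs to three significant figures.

Q ≈ 15.1 cfs

By discrete convolution, Q_j = Σ (P_i / 1 in) · U_{j−i}.
At t = 1 h (j=2): Q = (1.3/1)·7 + (3/1)·2 + (1.9/1)·0 = 15.1 cfs.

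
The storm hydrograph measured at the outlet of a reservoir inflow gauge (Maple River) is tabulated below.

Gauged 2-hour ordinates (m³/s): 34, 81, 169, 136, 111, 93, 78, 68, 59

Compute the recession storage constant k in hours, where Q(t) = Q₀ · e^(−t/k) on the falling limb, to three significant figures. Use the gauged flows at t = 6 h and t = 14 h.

k ≈ 11.5 h

On the falling limb, Q drops from 136 to 68 m³/s between t = 6 h and t = 14 h (Δt = 8 h).
k = −Δt / ln(Q₂/Q₁) = −8 / ln(68/136) = 11.5 h.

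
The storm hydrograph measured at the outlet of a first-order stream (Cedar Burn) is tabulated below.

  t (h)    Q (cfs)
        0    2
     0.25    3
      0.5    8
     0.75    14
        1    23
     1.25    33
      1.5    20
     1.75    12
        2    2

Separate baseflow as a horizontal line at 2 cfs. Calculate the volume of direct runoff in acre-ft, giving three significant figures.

Direct-runoff ordinates (Q − Q_b): 0.0, 1.0, 6.0, 12.0, 21.0, 31.0, 18.0, 10.0, 0.0 cfs.
ΣQ_DR = 99.00 cfs.
With Δt = 0.25 h = 900 s, V = ΣQ_DR · Δt = 99.00 × 900 = 89100 ft³ = 2.05 acre-ft.

V ≈ 2.05 acre-ft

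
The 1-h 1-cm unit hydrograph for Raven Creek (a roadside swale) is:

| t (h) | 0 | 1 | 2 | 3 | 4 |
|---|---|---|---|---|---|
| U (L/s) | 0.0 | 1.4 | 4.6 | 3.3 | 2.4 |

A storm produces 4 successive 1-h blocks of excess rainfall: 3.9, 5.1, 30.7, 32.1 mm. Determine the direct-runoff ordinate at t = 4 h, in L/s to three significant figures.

By discrete convolution, Q_j = Σ (P_i / 10 mm) · U_{j−i}.
At t = 4 h (j=4): Q = (3.9/10)·2.4 + (5.1/10)·3.3 + (30.7/10)·4.6 + (32.1/10)·1.4 = 21.2 L/s.

Q ≈ 21.2 L/s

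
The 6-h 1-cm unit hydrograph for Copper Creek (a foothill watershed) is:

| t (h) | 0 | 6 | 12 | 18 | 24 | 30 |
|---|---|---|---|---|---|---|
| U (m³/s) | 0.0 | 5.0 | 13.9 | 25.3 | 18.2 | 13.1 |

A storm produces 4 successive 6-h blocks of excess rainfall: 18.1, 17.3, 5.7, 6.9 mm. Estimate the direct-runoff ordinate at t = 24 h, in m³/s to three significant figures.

Q ≈ 88.1 m³/s

By discrete convolution, Q_j = Σ (P_i / 10 mm) · U_{j−i}.
At t = 24 h (j=4): Q = (18.1/10)·18.2 + (17.3/10)·25.3 + (5.7/10)·13.9 + (6.9/10)·5.0 = 88.1 m³/s.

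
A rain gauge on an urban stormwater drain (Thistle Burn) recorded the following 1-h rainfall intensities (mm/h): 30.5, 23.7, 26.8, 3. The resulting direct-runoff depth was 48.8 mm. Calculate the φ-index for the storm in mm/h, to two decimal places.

Only the 3 blocks with intensity above φ contribute runoff: 30.5, 23.7, 26.8 mm/h.
Σ(I−φ)·Δt = d  ⇒  (30.5+23.7+26.8 − 3φ)·1 = 48.8
φ = (81.00 − 48.8/1) / 3 = 10.73 mm/h.

φ ≈ 10.73 mm/h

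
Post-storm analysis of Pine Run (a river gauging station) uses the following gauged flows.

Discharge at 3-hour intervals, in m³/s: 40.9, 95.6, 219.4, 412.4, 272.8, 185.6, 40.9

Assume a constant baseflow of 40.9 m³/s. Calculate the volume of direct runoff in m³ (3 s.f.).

V ≈ 1.06 × 10^7 m³

Direct-runoff ordinates (Q − Q_b): 0.0, 54.7, 178.5, 371.5, 231.9, 144.7, 0.0 m³/s.
ΣQ_DR = 981.3 m³/s.
With Δt = 3 h = 10800 s, V = ΣQ_DR · Δt = 981.3 × 10800 = 1.06 × 10^7 m³.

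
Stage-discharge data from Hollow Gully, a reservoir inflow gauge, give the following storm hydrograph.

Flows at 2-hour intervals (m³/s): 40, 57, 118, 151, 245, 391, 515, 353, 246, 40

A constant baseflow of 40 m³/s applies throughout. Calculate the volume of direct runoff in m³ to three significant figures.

V ≈ 1.26 × 10^7 m³

Direct-runoff ordinates (Q − Q_b): 0.0, 17.0, 78.0, 111.0, 205.0, 351.0, 475.0, 313.0, 206.0, 0.0 m³/s.
ΣQ_DR = 1756 m³/s.
With Δt = 2 h = 7200 s, V = ΣQ_DR · Δt = 1756 × 7200 = 1.26 × 10^7 m³.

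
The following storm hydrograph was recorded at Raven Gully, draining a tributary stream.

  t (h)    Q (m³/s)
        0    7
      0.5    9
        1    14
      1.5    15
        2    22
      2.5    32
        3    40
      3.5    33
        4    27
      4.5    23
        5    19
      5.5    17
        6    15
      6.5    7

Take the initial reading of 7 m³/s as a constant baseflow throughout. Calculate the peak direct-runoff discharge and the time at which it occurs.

Subtracting baseflow gives direct-runoff ordinates: 0.0, 2.0, 7.0, 8.0, 15.0, 25.0, 33.0, 26.0, 20.0, 16.0, 12.0, 10.0, 8.0, 0.0 m³/s.
The maximum is 33.0 m³/s, occurring at the reading for t = 3 h.

Q_p = 33.0 m³/s at t = 3 h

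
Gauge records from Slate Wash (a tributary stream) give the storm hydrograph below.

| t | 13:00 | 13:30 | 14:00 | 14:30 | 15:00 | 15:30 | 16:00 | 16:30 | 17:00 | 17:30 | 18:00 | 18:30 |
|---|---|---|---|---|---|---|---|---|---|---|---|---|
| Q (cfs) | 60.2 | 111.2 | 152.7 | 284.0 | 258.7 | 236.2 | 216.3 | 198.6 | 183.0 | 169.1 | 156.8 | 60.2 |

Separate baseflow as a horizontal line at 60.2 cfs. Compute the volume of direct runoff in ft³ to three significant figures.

Direct-runoff ordinates (Q − Q_b): 0.0, 51.0, 92.5, 223.8, 198.5, 176.0, 156.1, 138.4, 122.8, 108.9, 96.6, 0.0 cfs.
ΣQ_DR = 1365 cfs.
With Δt = 0.5 h = 1800 s, V = ΣQ_DR · Δt = 1365 × 1800 = 2.46 × 10^6 ft³.

V ≈ 2.46 × 10^6 ft³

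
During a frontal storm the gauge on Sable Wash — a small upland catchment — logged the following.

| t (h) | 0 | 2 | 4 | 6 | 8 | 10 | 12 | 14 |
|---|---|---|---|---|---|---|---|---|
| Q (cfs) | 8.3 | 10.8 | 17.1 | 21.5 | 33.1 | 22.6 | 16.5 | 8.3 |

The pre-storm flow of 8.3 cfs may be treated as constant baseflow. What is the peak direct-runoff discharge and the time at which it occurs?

Subtracting baseflow gives direct-runoff ordinates: 0.0, 2.5, 8.8, 13.2, 24.8, 14.3, 8.2, 0.0 cfs.
The maximum is 24.8 cfs, occurring at the reading for t = 8 h.

Q_p = 24.8 cfs at t = 8 h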